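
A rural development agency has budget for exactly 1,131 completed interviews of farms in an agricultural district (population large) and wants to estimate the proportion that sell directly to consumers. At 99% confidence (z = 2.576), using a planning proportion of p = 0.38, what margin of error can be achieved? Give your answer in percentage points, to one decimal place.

SE(p̂) = √[p(1−p)/n] = √[0.2356/1131] = 0.01443.
E = z × SE = 2.576 × 0.01443 = 0.03718, or 3.7 percentage points.

3.7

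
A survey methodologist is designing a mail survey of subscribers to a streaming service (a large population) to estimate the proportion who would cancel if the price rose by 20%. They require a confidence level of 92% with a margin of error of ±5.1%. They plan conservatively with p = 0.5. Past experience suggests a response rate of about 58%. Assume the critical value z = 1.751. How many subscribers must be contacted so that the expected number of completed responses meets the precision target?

Completed interviews needed: n₀ = 1.751² × 0.2500 / 0.051² ≈ 294.69 → 295.
At a 58% response rate, contacts needed = 295 / 0.58 ≈ 508.62 → 509.

509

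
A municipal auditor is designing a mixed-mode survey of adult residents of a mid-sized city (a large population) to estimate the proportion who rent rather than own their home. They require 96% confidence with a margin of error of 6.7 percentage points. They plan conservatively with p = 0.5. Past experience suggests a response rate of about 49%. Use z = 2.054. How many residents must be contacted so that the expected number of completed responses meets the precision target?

480

Completed interviews needed: n₀ = 2.054² × 0.2500 / 0.067² ≈ 234.96 → 235.
At a 49% response rate, contacts needed = 235 / 0.49 ≈ 479.59 → 480.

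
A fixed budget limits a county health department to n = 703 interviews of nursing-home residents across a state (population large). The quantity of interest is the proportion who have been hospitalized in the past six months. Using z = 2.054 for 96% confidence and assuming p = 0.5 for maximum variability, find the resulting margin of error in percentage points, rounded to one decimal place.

SE(p̂) = √[p(1−p)/n] = √[0.2500/703] = 0.01886.
E = z × SE = 2.054 × 0.01886 = 0.03873, or 3.9 percentage points.

3.9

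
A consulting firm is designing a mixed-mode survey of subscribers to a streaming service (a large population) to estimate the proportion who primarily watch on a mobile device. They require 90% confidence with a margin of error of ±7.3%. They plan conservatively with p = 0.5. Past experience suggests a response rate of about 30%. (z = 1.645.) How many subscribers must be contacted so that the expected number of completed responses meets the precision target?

424

Completed interviews needed: n₀ = 1.645² × 0.2500 / 0.073² ≈ 126.95 → 127.
At a 30% response rate, contacts needed = 127 / 0.30 ≈ 423.33 → 424.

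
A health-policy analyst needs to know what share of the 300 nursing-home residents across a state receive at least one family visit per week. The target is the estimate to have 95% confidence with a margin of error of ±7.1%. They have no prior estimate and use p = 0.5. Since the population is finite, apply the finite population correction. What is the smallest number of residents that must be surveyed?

117

For 95% confidence, z = 1.960.
Unadjusted: n₀ = 1.960² × 0.50 × 0.50 / 0.071² ≈ 190.52, so n₀ = 191.
Finite population correction with N = 300: n = n₀ / (1 + (n₀−1)/N) = 191 / (1 + 190/300) = 191 / 1.6333 ≈ 116.94.
Rounding up, n = 117.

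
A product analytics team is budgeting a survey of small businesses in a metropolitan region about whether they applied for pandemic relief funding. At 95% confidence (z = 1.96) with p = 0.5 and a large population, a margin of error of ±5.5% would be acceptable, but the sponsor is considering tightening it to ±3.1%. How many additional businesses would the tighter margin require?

At ±5.5%: n = 1.96² × 0.2500 / 0.055² ≈ 317.49 → 318.
At ±3.1%: n = 1.96² × 0.2500 / 0.031² ≈ 999.38 → 1000.
Additional respondents: 1000 − 318 = 682.

682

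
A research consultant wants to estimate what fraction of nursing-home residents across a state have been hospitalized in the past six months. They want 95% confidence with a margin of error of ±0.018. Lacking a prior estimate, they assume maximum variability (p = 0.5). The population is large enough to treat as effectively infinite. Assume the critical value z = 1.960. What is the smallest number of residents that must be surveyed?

2965

With p = 0.5, p(1−p) = 0.25.
n = z²·p(1−p)/E² = 1.960² × 0.2500 / 0.018² = 3.8416 × 0.2500 / 0.000324 ≈ 2964.20.
Rounding up gives n = 2965.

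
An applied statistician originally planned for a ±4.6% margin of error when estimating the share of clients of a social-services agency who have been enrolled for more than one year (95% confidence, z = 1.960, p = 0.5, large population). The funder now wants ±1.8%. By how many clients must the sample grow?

At ±4.6%: n = 1.960² × 0.2500 / 0.046² ≈ 453.88 → 454.
At ±1.8%: n = 1.960² × 0.2500 / 0.018² ≈ 2964.20 → 2965.
Additional respondents: 2965 − 454 = 2511.

2511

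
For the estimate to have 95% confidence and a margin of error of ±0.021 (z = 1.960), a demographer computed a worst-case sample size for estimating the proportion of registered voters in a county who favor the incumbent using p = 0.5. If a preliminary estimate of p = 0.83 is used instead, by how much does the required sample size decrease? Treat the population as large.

948

Conservative (p = 0.5): n = 1.960² × 0.25 / 0.021² ≈ 2177.78 → 2178.
Using p = 0.83: p(1−p) = 0.1411, so n = 1.960² × 0.1411 / 0.021² ≈ 1229.14 → 1230.
Reduction: 2178 − 1230 = 948.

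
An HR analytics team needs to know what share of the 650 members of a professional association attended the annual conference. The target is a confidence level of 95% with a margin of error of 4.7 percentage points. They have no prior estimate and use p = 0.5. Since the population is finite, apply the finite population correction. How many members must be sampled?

For 95% confidence, z = 1.960.
Unadjusted: n₀ = 1.960² × 0.50 × 0.50 / 0.047² ≈ 434.77, so n₀ = 435.
Finite population correction with N = 650: n = n₀ / (1 + (n₀−1)/N) = 435 / (1 + 434/650) = 435 / 1.6677 ≈ 260.84.
Rounding up, n = 261.

261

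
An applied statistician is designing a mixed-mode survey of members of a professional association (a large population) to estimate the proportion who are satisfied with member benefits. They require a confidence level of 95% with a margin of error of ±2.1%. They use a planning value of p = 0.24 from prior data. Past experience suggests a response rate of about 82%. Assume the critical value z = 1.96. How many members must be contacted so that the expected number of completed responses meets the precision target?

Completed interviews needed: n₀ = 1.96² × 0.1824 / 0.021² ≈ 1588.91 → 1589.
At an 82% response rate, contacts needed = 1589 / 0.82 ≈ 1937.80 → 1938.

1938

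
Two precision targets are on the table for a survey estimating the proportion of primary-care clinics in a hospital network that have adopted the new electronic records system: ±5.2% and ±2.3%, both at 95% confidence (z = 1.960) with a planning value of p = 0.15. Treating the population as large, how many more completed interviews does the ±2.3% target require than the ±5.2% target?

At ±5.2%: n = 1.960² × 0.1275 / 0.052² ≈ 181.14 → 182.
At ±2.3%: n = 1.960² × 0.1275 / 0.023² ≈ 925.91 → 926.
Additional respondents: 926 − 182 = 744.

744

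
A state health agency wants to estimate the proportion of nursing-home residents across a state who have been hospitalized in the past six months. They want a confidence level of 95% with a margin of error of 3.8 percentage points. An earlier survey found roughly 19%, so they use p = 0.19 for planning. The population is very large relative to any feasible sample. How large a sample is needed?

410

For 95% confidence, z = 1.96.
With p = 0.19, p(1−p) = 0.1539.
n = z²·p(1−p)/E² = 1.96² × 0.1539 / 0.038² = 3.8416 × 0.1539 / 0.001444 ≈ 409.43.
Rounding up gives n = 410.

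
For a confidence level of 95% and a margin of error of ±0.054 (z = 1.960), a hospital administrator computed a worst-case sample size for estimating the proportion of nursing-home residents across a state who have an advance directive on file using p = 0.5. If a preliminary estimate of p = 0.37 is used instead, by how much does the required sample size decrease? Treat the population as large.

22

Conservative (p = 0.5): n = 1.960² × 0.25 / 0.054² ≈ 329.36 → 330.
Using p = 0.37: p(1−p) = 0.2331, so n = 1.960² × 0.2331 / 0.054² ≈ 307.09 → 308.
Reduction: 330 − 308 = 22.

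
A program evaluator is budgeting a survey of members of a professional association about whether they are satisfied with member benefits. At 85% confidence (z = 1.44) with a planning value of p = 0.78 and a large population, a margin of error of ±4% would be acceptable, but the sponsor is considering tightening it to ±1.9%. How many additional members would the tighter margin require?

At ±4%: n = 1.44² × 0.1716 / 0.040² ≈ 222.39 → 223.
At ±1.9%: n = 1.44² × 0.1716 / 0.019² ≈ 985.68 → 986.
Additional respondents: 986 − 223 = 763.

763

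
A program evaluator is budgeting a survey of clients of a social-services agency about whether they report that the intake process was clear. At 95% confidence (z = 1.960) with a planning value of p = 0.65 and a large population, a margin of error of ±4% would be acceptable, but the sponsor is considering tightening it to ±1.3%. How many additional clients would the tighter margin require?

At ±4%: n = 1.960² × 0.2275 / 0.040² ≈ 546.23 → 547.
At ±1.3%: n = 1.960² × 0.2275 / 0.013² ≈ 5171.38 → 5172.
Additional respondents: 5172 − 547 = 4625.

4625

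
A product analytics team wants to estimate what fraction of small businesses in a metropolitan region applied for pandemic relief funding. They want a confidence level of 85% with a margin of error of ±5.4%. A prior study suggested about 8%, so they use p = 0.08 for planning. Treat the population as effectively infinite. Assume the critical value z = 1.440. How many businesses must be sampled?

With p = 0.08, p(1−p) = 0.0736.
n = z²·p(1−p)/E² = 1.440² × 0.0736 / 0.054² = 2.0736 × 0.0736 / 0.002916 ≈ 52.34.
Rounding up gives n = 53.

53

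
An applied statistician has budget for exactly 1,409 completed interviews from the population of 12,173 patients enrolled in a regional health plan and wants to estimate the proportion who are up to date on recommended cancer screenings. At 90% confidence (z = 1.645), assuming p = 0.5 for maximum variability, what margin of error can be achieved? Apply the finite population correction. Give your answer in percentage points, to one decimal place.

2.1

Finite-population factor: (N−n)/(N−1) = (12173−1409)/(12173−1) = 0.8843.
SE(p̂) = √[p(1−p)/n · (N−n)/(N−1)] = √[0.2500/1409 × 0.8843] = 0.01253.
E = z × SE = 1.645 × 0.01253 = 0.02061 ≈ 2.1 percentage points.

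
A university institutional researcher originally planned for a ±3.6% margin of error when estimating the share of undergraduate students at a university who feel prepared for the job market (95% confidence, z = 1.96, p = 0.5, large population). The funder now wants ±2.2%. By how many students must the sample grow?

At ±3.6%: n = 1.96² × 0.2500 / 0.036² ≈ 741.05 → 742.
At ±2.2%: n = 1.96² × 0.2500 / 0.022² ≈ 1984.30 → 1985.
Additional respondents: 1985 − 742 = 1243.

1243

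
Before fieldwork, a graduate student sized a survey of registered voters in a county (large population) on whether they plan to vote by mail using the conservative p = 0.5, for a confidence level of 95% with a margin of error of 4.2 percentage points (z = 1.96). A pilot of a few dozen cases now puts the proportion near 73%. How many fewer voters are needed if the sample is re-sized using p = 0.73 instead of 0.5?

115

Conservative (p = 0.5): n = 1.96² × 0.25 / 0.042² ≈ 544.44 → 545.
Using p = 0.73: p(1−p) = 0.1971, so n = 1.96² × 0.1971 / 0.042² ≈ 429.24 → 430.
Reduction: 545 − 430 = 115.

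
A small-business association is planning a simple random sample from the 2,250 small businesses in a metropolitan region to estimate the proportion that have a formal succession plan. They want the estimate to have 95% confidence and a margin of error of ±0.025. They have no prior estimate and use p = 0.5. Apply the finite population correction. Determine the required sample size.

914

For 95% confidence, z = 1.960.
Unadjusted: n₀ = 1.960² × 0.50 × 0.50 / 0.025² ≈ 1536.64, so n₀ = 1537.
Finite population correction with N = 2,250: n = n₀ / (1 + (n₀−1)/N) = 1537 / (1 + 1536/2250) = 1537 / 1.6827 ≈ 913.43.
Rounding up, n = 914.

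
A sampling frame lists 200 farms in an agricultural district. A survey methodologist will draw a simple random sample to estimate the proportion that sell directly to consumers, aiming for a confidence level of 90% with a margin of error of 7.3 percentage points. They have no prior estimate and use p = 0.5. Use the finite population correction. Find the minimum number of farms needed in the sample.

For 90% confidence, z = 1.645.
Unadjusted: n₀ = 1.645² × 0.50 × 0.50 / 0.073² ≈ 126.95, so n₀ = 127.
Finite population correction with N = 200: n = n₀ / (1 + (n₀−1)/N) = 127 / (1 + 126/200) = 127 / 1.6300 ≈ 77.91.
Rounding up, n = 78.

78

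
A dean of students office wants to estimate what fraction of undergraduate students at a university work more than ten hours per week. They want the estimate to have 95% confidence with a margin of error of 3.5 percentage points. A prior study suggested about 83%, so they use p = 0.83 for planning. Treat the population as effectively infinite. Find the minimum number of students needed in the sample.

443

For 95% confidence, z = 1.960.
With p = 0.83, p(1−p) = 0.1411.
n = z²·p(1−p)/E² = 1.960² × 0.1411 / 0.035² = 3.8416 × 0.1411 / 0.001225 ≈ 442.49.
Rounding up gives n = 443.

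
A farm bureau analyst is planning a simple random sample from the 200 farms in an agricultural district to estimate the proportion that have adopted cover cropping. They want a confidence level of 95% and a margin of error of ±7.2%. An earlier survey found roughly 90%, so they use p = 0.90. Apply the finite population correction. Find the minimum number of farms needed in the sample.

51

For 95% confidence, z = 1.960.
Unadjusted: n₀ = 1.960² × 0.90 × 0.10 / 0.072² ≈ 66.69, so n₀ = 67.
Finite population correction with N = 200: n = n₀ / (1 + (n₀−1)/N) = 67 / (1 + 66/200) = 67 / 1.3300 ≈ 50.38.
Rounding up, n = 51.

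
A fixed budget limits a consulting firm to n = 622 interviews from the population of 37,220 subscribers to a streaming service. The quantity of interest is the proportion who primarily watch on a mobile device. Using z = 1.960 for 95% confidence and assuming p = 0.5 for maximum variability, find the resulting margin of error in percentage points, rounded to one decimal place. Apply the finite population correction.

Finite-population factor: (N−n)/(N−1) = (37220−622)/(37220−1) = 0.9833.
SE(p̂) = √[p(1−p)/n · (N−n)/(N−1)] = √[0.2500/622 × 0.9833] = 0.01988.
E = z × SE = 1.960 × 0.01988 = 0.03897 ≈ 3.9 percentage points.

3.9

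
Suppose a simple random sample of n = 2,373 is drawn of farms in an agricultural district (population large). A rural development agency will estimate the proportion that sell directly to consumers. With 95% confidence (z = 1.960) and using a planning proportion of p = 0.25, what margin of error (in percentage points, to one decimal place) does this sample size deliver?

SE(p̂) = √[p(1−p)/n] = √[0.1875/2373] = 0.00889.
E = z × SE = 1.960 × 0.00889 = 0.01742, or 1.7 percentage points.

1.7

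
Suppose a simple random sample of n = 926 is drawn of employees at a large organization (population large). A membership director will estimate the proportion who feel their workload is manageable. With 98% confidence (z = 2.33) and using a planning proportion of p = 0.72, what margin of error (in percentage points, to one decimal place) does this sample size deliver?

3.4

SE(p̂) = √[p(1−p)/n] = √[0.2016/926] = 0.01476.
E = z × SE = 2.33 × 0.01476 = 0.03438, or 3.4 percentage points.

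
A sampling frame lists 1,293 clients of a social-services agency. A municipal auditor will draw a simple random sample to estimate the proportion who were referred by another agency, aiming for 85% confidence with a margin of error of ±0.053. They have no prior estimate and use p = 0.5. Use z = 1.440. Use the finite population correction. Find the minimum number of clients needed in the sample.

162

Unadjusted: n₀ = 1.440² × 0.50 × 0.50 / 0.053² ≈ 184.55, so n₀ = 185.
Finite population correction with N = 1,293: n = n₀ / (1 + (n₀−1)/N) = 185 / (1 + 184/1293) = 185 / 1.1423 ≈ 161.95.
Rounding up, n = 162.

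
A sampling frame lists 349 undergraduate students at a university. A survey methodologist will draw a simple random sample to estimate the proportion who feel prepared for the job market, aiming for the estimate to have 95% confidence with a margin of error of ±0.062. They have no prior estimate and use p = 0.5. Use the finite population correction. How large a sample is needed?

146

For 95% confidence, z = 1.960.
Unadjusted: n₀ = 1.960² × 0.50 × 0.50 / 0.062² ≈ 249.84, so n₀ = 250.
Finite population correction with N = 349: n = n₀ / (1 + (n₀−1)/N) = 250 / (1 + 249/349) = 250 / 1.7135 ≈ 145.90.
Rounding up, n = 146.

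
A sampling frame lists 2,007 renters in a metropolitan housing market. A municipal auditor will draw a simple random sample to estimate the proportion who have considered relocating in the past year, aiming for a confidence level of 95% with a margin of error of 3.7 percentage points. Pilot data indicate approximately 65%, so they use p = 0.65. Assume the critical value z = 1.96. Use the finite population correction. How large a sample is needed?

Unadjusted: n₀ = 1.96² × 0.65 × 0.35 / 0.037² ≈ 638.40, so n₀ = 639.
Finite population correction with N = 2,007: n = n₀ / (1 + (n₀−1)/N) = 639 / (1 + 638/2007) = 639 / 1.3179 ≈ 484.87.
Rounding up, n = 485.

485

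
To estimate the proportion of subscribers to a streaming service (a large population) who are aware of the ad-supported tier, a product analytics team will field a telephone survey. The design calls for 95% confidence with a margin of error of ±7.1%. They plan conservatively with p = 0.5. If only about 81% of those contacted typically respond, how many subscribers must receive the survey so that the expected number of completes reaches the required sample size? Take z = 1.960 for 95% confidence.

Completed interviews needed: n₀ = 1.960² × 0.2500 / 0.071² ≈ 190.52 → 191.
At an 81% response rate, contacts needed = 191 / 0.81 ≈ 235.80 → 236.

236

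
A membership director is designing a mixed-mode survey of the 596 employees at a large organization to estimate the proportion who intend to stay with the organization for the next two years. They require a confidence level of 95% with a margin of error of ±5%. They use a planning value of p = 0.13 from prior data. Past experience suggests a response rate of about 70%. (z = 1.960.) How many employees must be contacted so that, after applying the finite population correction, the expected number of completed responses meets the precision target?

Completed interviews needed (unadjusted): n₀ = 1.960² × 0.1131 / 0.050² ≈ 173.79 → 174.
FPC for N = 596: n = 174 / (1 + 173/596) = 174 / 1.2903 ≈ 134.86 → 135.
At a 70% response rate, contacts needed = 135 / 0.70 ≈ 192.86 → 193.

193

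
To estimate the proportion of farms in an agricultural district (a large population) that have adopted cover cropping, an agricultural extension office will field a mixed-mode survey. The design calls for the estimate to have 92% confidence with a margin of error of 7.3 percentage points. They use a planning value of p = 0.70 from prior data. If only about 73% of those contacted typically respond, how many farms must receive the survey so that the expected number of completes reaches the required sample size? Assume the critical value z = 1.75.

166

Completed interviews needed: n₀ = 1.75² × 0.2100 / 0.073² ≈ 120.68 → 121.
At a 73% response rate, contacts needed = 121 / 0.73 ≈ 165.75 → 166.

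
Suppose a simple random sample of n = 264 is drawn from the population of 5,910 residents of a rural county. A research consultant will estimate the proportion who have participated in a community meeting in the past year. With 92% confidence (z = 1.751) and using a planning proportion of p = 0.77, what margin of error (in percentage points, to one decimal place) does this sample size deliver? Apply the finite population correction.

Finite-population factor: (N−n)/(N−1) = (5910−264)/(5910−1) = 0.9555.
SE(p̂) = √[p(1−p)/n · (N−n)/(N−1)] = √[0.1771/264 × 0.9555] = 0.02532.
E = z × SE = 1.751 × 0.02532 = 0.04433 ≈ 4.4 percentage points.

4.4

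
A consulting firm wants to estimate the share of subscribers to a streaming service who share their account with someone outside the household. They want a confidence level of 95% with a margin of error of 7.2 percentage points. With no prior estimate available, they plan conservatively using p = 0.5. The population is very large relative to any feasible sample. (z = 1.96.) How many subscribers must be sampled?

With p = 0.5, p(1−p) = 0.25.
n = z²·p(1−p)/E² = 1.96² × 0.2500 / 0.072² = 3.8416 × 0.2500 / 0.005184 ≈ 185.26.
Rounding up gives n = 186.

186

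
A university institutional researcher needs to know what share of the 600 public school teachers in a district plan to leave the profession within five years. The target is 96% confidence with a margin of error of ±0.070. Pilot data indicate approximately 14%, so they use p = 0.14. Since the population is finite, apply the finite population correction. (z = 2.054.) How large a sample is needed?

Unadjusted: n₀ = 2.054² × 0.14 × 0.86 / 0.070² ≈ 103.66, so n₀ = 104.
Finite population correction with N = 600: n = n₀ / (1 + (n₀−1)/N) = 104 / (1 + 103/600) = 104 / 1.1717 ≈ 88.76.
Rounding up, n = 89.

89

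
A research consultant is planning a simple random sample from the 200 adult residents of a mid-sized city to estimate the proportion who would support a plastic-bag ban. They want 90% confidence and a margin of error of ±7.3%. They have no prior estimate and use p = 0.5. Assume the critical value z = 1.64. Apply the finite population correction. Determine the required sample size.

Unadjusted: n₀ = 1.64² × 0.50 × 0.50 / 0.073² ≈ 126.18, so n₀ = 127.
Finite population correction with N = 200: n = n₀ / (1 + (n₀−1)/N) = 127 / (1 + 126/200) = 127 / 1.6300 ≈ 77.91.
Rounding up, n = 78.

78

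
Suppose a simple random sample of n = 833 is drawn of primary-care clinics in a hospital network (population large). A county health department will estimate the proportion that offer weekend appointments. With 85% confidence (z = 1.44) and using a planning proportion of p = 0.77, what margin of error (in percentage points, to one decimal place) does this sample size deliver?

SE(p̂) = √[p(1−p)/n] = √[0.1771/833] = 0.01458.
E = z × SE = 1.44 × 0.01458 = 0.02100, or 2.1 percentage points.

2.1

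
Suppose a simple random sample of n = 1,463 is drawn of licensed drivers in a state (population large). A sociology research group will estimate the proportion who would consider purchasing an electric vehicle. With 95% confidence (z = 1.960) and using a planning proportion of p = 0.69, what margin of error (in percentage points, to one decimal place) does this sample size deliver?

SE(p̂) = √[p(1−p)/n] = √[0.2139/1463] = 0.01209.
E = z × SE = 1.960 × 0.01209 = 0.02370, or 2.4 percentage points.

2.4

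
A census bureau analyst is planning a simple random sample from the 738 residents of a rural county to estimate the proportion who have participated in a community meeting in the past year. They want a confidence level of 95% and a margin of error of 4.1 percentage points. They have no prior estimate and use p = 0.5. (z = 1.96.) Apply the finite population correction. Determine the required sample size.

Unadjusted: n₀ = 1.96² × 0.50 × 0.50 / 0.041² ≈ 571.33, so n₀ = 572.
Finite population correction with N = 738: n = n₀ / (1 + (n₀−1)/N) = 572 / (1 + 571/738) = 572 / 1.7737 ≈ 322.49.
Rounding up, n = 323.

323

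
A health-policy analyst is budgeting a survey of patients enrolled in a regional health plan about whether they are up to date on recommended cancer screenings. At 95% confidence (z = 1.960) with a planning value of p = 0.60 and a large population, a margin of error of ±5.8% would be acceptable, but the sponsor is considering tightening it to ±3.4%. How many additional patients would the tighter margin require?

523

At ±5.8%: n = 1.960² × 0.2400 / 0.058² ≈ 274.07 → 275.
At ±3.4%: n = 1.960² × 0.2400 / 0.034² ≈ 797.56 → 798.
Additional respondents: 798 − 275 = 523.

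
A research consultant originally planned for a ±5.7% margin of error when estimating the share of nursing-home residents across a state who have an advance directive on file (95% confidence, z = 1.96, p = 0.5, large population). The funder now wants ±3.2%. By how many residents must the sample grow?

642

At ±5.7%: n = 1.96² × 0.2500 / 0.057² ≈ 295.60 → 296.
At ±3.2%: n = 1.96² × 0.2500 / 0.032² ≈ 937.89 → 938.
Additional respondents: 938 − 296 = 642.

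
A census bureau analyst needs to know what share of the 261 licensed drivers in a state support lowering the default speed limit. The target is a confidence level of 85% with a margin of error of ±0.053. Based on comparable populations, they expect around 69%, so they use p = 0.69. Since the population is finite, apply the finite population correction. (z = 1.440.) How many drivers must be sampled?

99

Unadjusted: n₀ = 1.440² × 0.69 × 0.31 / 0.053² ≈ 157.90, so n₀ = 158.
Finite population correction with N = 261: n = n₀ / (1 + (n₀−1)/N) = 158 / (1 + 157/261) = 158 / 1.6015 ≈ 98.66.
Rounding up, n = 99.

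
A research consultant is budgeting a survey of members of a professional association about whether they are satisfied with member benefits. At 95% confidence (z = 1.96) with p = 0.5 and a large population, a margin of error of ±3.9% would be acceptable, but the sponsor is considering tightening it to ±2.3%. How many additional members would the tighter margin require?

At ±3.9%: n = 1.96² × 0.2500 / 0.039² ≈ 631.43 → 632.
At ±2.3%: n = 1.96² × 0.2500 / 0.023² ≈ 1815.50 → 1816.
Additional respondents: 1816 − 632 = 1184.

1184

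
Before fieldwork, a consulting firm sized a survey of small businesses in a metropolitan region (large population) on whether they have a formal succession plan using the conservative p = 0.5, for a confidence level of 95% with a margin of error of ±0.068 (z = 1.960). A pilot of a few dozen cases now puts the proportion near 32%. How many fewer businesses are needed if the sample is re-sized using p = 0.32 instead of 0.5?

Conservative (p = 0.5): n = 1.960² × 0.25 / 0.068² ≈ 207.70 → 208.
Using p = 0.32: p(1−p) = 0.2176, so n = 1.960² × 0.2176 / 0.068² ≈ 180.78 → 181.
Reduction: 208 − 181 = 27.

27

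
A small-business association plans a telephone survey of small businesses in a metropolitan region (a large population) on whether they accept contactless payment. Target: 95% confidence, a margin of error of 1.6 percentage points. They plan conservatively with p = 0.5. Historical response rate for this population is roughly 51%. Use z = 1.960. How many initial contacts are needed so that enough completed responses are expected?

Completed interviews needed: n₀ = 1.960² × 0.2500 / 0.016² ≈ 3751.56 → 3752.
At a 51% response rate, contacts needed = 3752 / 0.51 ≈ 7356.86 → 7357.

7357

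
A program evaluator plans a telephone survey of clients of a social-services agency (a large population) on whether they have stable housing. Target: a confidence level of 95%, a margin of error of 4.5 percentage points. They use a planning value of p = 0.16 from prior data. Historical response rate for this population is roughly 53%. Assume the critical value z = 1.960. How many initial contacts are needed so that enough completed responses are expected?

Completed interviews needed: n₀ = 1.960² × 0.1344 / 0.045² ≈ 254.97 → 255.
At a 53% response rate, contacts needed = 255 / 0.53 ≈ 481.13 → 482.

482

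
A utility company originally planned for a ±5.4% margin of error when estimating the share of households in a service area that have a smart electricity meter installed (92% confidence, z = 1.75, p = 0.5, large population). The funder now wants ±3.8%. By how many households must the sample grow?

At ±5.4%: n = 1.75² × 0.2500 / 0.054² ≈ 262.56 → 263.
At ±3.8%: n = 1.75² × 0.2500 / 0.038² ≈ 530.21 → 531.
Additional respondents: 531 − 263 = 268.

268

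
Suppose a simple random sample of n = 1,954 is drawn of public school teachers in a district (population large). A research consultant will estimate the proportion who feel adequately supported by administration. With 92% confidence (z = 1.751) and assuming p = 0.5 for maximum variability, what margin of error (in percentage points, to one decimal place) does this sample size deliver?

2.0

SE(p̂) = √[p(1−p)/n] = √[0.2500/1954] = 0.01131.
E = z × SE = 1.751 × 0.01131 = 0.01981, or 2.0 percentage points.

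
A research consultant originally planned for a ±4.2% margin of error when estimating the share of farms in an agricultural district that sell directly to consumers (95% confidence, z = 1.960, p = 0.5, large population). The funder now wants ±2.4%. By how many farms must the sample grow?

1123

At ±4.2%: n = 1.960² × 0.2500 / 0.042² ≈ 544.44 → 545.
At ±2.4%: n = 1.960² × 0.2500 / 0.024² ≈ 1667.36 → 1668.
Additional respondents: 1668 − 545 = 1123.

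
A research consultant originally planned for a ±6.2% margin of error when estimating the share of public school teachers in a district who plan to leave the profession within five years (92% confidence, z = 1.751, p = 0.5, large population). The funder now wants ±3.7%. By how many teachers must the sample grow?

At ±6.2%: n = 1.751² × 0.2500 / 0.062² ≈ 199.40 → 200.
At ±3.7%: n = 1.751² × 0.2500 / 0.037² ≈ 559.90 → 560.
Additional respondents: 560 − 200 = 360.

360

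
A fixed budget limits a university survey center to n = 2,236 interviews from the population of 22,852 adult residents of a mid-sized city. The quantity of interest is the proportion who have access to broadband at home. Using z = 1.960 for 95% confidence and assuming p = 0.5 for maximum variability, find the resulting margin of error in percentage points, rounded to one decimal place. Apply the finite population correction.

Finite-population factor: (N−n)/(N−1) = (22852−2236)/(22852−1) = 0.9022.
SE(p̂) = √[p(1−p)/n · (N−n)/(N−1)] = √[0.2500/2236 × 0.9022] = 0.01004.
E = z × SE = 1.960 × 0.01004 = 0.01969 ≈ 2.0 percentage points.

2.0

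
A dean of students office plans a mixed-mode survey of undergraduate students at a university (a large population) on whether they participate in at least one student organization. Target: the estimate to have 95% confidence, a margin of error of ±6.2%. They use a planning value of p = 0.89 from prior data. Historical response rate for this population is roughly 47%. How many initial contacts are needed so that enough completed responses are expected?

For 95% confidence, z = 1.960.
Completed interviews needed: n₀ = 1.960² × 0.0979 / 0.062² ≈ 97.84 → 98.
At a 47% response rate, contacts needed = 98 / 0.47 ≈ 208.51 → 209.

209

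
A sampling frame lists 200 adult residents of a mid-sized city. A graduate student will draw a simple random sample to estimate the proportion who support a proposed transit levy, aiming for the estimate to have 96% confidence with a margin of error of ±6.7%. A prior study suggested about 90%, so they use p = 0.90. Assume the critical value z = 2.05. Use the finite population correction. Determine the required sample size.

60

Unadjusted: n₀ = 2.05² × 0.90 × 0.10 / 0.067² ≈ 84.26, so n₀ = 85.
Finite population correction with N = 200: n = n₀ / (1 + (n₀−1)/N) = 85 / (1 + 84/200) = 85 / 1.4200 ≈ 59.86.
Rounding up, n = 60.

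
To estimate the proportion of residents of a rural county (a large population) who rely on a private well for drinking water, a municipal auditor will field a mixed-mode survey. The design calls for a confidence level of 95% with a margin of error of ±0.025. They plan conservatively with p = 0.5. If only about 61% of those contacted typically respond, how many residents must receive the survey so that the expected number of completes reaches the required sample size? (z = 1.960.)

2520

Completed interviews needed: n₀ = 1.960² × 0.2500 / 0.025² ≈ 1536.64 → 1537.
At a 61% response rate, contacts needed = 1537 / 0.61 ≈ 2519.67 → 2520.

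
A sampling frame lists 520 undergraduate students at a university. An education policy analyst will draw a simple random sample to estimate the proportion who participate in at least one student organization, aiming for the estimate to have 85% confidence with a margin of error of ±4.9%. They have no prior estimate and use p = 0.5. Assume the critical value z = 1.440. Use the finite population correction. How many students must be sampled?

153

Unadjusted: n₀ = 1.440² × 0.50 × 0.50 / 0.049² ≈ 215.91, so n₀ = 216.
Finite population correction with N = 520: n = n₀ / (1 + (n₀−1)/N) = 216 / (1 + 215/520) = 216 / 1.4135 ≈ 152.82.
Rounding up, n = 153.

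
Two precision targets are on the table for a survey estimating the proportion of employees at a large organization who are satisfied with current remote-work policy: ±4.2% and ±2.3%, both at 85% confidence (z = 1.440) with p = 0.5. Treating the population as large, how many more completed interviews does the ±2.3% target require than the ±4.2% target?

686

At ±4.2%: n = 1.440² × 0.2500 / 0.042² ≈ 293.88 → 294.
At ±2.3%: n = 1.440² × 0.2500 / 0.023² ≈ 979.96 → 980.
Additional respondents: 980 − 294 = 686.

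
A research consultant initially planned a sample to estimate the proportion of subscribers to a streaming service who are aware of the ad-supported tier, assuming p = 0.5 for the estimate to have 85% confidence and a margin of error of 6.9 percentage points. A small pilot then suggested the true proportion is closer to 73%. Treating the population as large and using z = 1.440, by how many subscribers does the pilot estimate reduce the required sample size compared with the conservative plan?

Conservative (p = 0.5): n = 1.440² × 0.25 / 0.069² ≈ 108.88 → 109.
Using p = 0.73: p(1−p) = 0.1971, so n = 1.440² × 0.1971 / 0.069² ≈ 85.84 → 86.
Reduction: 109 − 86 = 23.

23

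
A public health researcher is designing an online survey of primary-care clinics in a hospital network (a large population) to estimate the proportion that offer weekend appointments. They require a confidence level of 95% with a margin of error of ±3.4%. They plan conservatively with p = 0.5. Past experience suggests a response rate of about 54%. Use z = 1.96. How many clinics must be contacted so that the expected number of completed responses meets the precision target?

Completed interviews needed: n₀ = 1.96² × 0.2500 / 0.034² ≈ 830.80 → 831.
At a 54% response rate, contacts needed = 831 / 0.54 ≈ 1538.89 → 1539.

1539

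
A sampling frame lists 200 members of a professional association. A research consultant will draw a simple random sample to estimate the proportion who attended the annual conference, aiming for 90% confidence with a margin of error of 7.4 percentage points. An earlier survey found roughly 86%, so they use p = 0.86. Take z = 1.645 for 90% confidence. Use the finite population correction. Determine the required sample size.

Unadjusted: n₀ = 1.645² × 0.86 × 0.14 / 0.074² ≈ 59.50, so n₀ = 60.
Finite population correction with N = 200: n = n₀ / (1 + (n₀−1)/N) = 60 / (1 + 59/200) = 60 / 1.2950 ≈ 46.33.
Rounding up, n = 47.

47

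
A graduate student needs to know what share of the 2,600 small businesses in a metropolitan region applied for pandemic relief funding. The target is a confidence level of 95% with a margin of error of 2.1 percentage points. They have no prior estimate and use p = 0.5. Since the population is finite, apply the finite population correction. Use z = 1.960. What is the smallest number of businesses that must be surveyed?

Unadjusted: n₀ = 1.960² × 0.50 × 0.50 / 0.021² ≈ 2177.78, so n₀ = 2178.
Finite population correction with N = 2,600: n = n₀ / (1 + (n₀−1)/N) = 2178 / (1 + 2177/2600) = 2178 / 1.8373 ≈ 1185.43.
Rounding up, n = 1186.

1186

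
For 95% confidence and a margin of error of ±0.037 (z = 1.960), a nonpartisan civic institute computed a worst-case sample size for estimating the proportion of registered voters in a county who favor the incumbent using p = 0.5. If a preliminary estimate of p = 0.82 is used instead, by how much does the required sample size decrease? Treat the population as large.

Conservative (p = 0.5): n = 1.960² × 0.25 / 0.037² ≈ 701.53 → 702.
Using p = 0.82: p(1−p) = 0.1476, so n = 1.960² × 0.1476 / 0.037² ≈ 414.19 → 415.
Reduction: 702 − 415 = 287.

287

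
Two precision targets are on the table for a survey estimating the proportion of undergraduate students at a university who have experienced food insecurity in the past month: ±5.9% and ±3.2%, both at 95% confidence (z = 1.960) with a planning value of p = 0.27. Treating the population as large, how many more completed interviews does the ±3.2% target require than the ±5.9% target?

At ±5.9%: n = 1.960² × 0.1971 / 0.059² ≈ 217.52 → 218.
At ±3.2%: n = 1.960² × 0.1971 / 0.032² ≈ 739.43 → 740.
Additional respondents: 740 − 218 = 522.

522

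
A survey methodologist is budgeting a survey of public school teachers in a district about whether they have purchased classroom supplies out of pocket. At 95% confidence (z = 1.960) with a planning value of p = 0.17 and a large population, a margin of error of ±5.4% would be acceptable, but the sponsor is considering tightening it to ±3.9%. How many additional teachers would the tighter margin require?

171

At ±5.4%: n = 1.960² × 0.1411 / 0.054² ≈ 185.89 → 186.
At ±3.9%: n = 1.960² × 0.1411 / 0.039² ≈ 356.38 → 357.
Additional respondents: 357 − 186 = 171.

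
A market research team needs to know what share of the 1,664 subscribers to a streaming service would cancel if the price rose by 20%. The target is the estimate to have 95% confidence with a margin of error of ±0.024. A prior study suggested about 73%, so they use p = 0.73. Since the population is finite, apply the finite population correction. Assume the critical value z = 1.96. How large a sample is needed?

735

Unadjusted: n₀ = 1.96² × 0.73 × 0.27 / 0.024² ≈ 1314.55, so n₀ = 1315.
Finite population correction with N = 1,664: n = n₀ / (1 + (n₀−1)/N) = 1315 / (1 + 1314/1664) = 1315 / 1.7897 ≈ 734.78.
Rounding up, n = 735.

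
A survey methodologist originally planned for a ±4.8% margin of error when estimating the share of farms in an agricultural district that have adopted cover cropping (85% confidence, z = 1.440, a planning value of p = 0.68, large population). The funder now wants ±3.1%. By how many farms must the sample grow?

At ±4.8%: n = 1.440² × 0.2176 / 0.048² ≈ 195.84 → 196.
At ±3.1%: n = 1.440² × 0.2176 / 0.031² ≈ 469.53 → 470.
Additional respondents: 470 − 196 = 274.

274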